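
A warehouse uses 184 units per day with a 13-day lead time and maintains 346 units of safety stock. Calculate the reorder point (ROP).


Formula: ROP = (Daily Demand * Lead Time) + Safety Stock
Demand during lead time = 184 * 13 = 2392 units
ROP = 2392 + 346 = 2738 units

2738 units


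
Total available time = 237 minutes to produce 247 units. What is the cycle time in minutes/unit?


Formula: CT = Available Time / Number of Units
CT = 237 min / 247 units
CT = 0.96 min/unit

0.96 min/unit


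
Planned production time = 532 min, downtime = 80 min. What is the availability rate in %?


Formula: Availability = (Planned Time - Downtime) / Planned Time * 100
Uptime = 532 - 80 = 452 min
Availability = 452 / 532 * 100 = 85.0%

85.0%


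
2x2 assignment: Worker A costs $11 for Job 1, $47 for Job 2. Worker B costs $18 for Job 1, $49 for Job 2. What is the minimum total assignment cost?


Option 1: A->1 + B->2 = $11 + $49 = $60
Option 2: A->2 + B->1 = $47 + $18 = $65
Min cost = min($60, $65) = $60

$60


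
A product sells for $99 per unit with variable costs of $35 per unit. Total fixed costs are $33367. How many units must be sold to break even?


Formula: BEQ = Fixed Costs / (Price - Variable Cost)
Contribution margin = $99 - $35 = $64/unit
BEQ = ceil($33367 / $64/unit) = ceil(521.36) = 522 units

522 units


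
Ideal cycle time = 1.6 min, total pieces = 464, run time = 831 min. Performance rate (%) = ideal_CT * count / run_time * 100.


Formula: Performance = (Ideal CT * Total Count) / Run Time * 100
Ideal output time = 1.6 * 464 = 742.4 min
Performance = 742.4 / 831 * 100 = 89.3%

89.3%


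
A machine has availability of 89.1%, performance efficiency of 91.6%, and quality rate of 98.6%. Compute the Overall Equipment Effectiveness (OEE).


Formula: OEE = Availability * Performance * Quality / 10000
A * P = 89.1% * 91.6% / 100 = 81.62%
OEE = 81.62% * 98.6% / 100 = 80.5%

80.5%


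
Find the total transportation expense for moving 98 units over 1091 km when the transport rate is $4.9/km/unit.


TC = dist * cost * units = 1091 * 4.9 * 98 = $523898.20

$523898.20


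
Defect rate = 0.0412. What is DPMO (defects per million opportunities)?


DPMO = defect_rate * 1000000 = 0.0412 * 1000000

41200


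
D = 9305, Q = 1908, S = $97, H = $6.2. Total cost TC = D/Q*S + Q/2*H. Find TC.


TC = 9305/1908 * 97 + 1908/2 * 6.2

$6387.85


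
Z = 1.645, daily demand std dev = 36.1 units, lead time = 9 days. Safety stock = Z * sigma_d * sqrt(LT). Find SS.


Formula: SS = z * sigma_d * sqrt(LT)
sqrt(LT) = sqrt(9) = 3.0
SS = 1.645 * 36.1 * 3.0
SS = 178.2 units

178.2 units


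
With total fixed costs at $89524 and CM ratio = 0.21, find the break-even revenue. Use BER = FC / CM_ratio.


Formula: BER = Fixed Costs / Contribution Margin Ratio
BER = $89524 / 0.21
BER = $426304.76 (to the nearest cent)

$426304.76


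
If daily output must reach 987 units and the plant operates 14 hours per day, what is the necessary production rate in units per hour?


Formula: Production Rate = Daily Demand / Available Hours
Rate = 987 units/day / 14 hours/day
Rate = 70.5 units/hour

70.5 units/hour


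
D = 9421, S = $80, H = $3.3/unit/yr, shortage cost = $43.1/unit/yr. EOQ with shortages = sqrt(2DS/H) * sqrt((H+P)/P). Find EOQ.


Formula: EOQ* = sqrt(2DS/H) * sqrt((H+P)/P)
Base EOQ = sqrt(2*9421*80/3.3) = 675.85 units
Correction = sqrt((3.3+43.1)/43.1) = 1.03758
EOQ* = 675.85 * 1.03758 = 701.2 units

701.2 units


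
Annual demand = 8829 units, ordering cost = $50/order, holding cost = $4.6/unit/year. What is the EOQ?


Formula: EOQ = sqrt(2 * D * S / H)
Numerator: 2 * 8829 * 50 = 882900
2DS/H = 882900 / 4.6 = 191934.8
EOQ = sqrt(191934.8) = 438.1 units

438.1 units


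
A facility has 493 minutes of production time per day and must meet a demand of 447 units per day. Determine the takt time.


Formula: Takt Time = Available Production Time / Customer Demand
Takt = 493 min/day / 447 units/day
Takt = 1.1 min/unit

1.1 min/unit


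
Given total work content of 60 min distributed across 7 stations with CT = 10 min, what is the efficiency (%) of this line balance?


Formula: Efficiency = Sum of Task Times / (N_stations * CT) * 100
Total station capacity = 7 stations * 10 min = 70 min
Efficiency = 60 / 70 * 100 = 85.7%

85.7%


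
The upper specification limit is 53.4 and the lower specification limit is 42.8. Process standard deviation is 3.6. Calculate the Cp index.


Cp = (53.4 - 42.8) / (6 * 3.6)

0.49


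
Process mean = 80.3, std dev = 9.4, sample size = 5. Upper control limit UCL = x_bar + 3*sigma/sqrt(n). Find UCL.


UCL = 80.3 + 3 * 9.4 / sqrt(5)

92.91


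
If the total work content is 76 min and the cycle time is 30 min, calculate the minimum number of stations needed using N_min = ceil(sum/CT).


Formula: N_min = ceil(Sum of Task Times / Cycle Time)
N_min = ceil(76 min / 30 min) = ceil(2.5333)
N_min = 3 stations

3


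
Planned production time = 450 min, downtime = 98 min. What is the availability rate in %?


Formula: Availability = (Planned Time - Downtime) / Planned Time * 100
Uptime = 450 - 98 = 352 min
Availability = 352 / 450 * 100 = 78.2%

78.2%


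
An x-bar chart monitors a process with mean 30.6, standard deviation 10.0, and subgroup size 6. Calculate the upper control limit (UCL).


UCL = 30.6 + 3 * 10.0 / sqrt(6)

42.85


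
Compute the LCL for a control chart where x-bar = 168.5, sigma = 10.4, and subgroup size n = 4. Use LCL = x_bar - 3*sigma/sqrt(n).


LCL = 168.5 - 3 * 10.4 / sqrt(4)

152.9


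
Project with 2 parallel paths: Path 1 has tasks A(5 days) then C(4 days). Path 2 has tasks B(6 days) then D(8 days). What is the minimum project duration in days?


Path 1 = 5 + 4 = 9 days
Path 2 = 6 + 8 = 14 days
Duration = max(9, 14) = 14 days

14 days


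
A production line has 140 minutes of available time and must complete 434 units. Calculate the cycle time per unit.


Formula: CT = Available Time / Number of Units
CT = 140 min / 434 units
CT = 0.32 min/unit

0.32 min/unit


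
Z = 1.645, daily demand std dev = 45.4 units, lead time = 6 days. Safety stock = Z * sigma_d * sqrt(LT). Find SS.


Formula: SS = z * sigma_d * sqrt(LT)
sqrt(LT) = sqrt(6) = 2.4495
SS = 1.645 * 45.4 * 2.4495
SS = 182.9 units

182.9 units


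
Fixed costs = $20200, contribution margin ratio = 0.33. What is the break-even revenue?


Formula: BER = Fixed Costs / Contribution Margin Ratio
BER = $20200 / 0.33
BER = $61212.12 (to the nearest cent)

$61212.12


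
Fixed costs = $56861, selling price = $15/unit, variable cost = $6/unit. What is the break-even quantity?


Formula: BEQ = Fixed Costs / (Price - Variable Cost)
Contribution margin = $15 - $6 = $9/unit
BEQ = ceil($56861 / $9/unit) = ceil(6317.89) = 6318 units

6318 units


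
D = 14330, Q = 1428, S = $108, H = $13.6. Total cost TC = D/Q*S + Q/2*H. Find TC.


TC = 14330/1428 * 108 + 1428/2 * 13.6

$10794.18


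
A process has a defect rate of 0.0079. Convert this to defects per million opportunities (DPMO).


DPMO = defect_rate * 1000000 = 0.0079 * 1000000

7900


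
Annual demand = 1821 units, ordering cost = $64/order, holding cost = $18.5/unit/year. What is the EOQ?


Formula: EOQ = sqrt(2 * D * S / H)
Numerator: 2 * 1821 * 64 = 233088
2DS/H = 233088 / 18.5 = 12599.4
EOQ = sqrt(12599.4) = 112.2 units

112.2 units


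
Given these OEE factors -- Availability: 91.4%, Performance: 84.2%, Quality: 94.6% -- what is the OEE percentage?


Formula: OEE = Availability * Performance * Quality / 10000
A * P = 91.4% * 84.2% / 100 = 76.96%
OEE = 76.96% * 94.6% / 100 = 72.8%

72.8%


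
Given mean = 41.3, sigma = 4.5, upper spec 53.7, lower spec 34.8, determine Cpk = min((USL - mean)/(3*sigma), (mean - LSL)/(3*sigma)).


Cpu = (53.7 - 41.3) / (3 * 4.5) = 0.92
Cpl = (41.3 - 34.8) / (3 * 4.5) = 0.48
Cpk = min(0.92, 0.48) = 0.48

0.48


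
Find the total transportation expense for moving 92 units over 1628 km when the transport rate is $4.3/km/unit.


TC = dist * cost * units = 1628 * 4.3 * 92 = $644036.80

$644036.80


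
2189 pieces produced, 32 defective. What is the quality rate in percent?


Formula: Quality Rate = Good Pieces / Total Pieces * 100
Good pieces = 2189 - 32 = 2157
QR = 2157 / 2189 * 100 = 98.5%

98.5%


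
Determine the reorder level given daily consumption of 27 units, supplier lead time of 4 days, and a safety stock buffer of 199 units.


Formula: ROP = (Daily Demand * Lead Time) + Safety Stock
Demand during lead time = 27 * 4 = 108 units
ROP = 108 + 199 = 307 units

307 units


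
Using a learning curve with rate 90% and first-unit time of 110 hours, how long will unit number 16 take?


Formula: T_n = T_1 * (learning_rate)^(log2(n)) where learning_rate = rate/100
Doublings = log2(16) = 4
T_n = 110 * 0.9^4
T_n = 110 * 0.6561 = 72.2 hours

72.2 hours


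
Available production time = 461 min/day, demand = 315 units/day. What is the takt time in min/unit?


Formula: Takt Time = Available Production Time / Customer Demand
Takt = 461 min/day / 315 units/day
Takt = 1.46 min/unit

1.46 min/unit


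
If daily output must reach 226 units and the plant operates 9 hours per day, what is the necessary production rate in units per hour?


Formula: Production Rate = Daily Demand / Available Hours
Rate = 226 units/day / 9 hours/day
Rate = 25.1 units/hour

25.1 units/hour


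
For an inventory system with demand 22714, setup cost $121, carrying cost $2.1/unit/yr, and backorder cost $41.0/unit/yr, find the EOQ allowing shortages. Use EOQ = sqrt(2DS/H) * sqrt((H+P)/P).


Formula: EOQ* = sqrt(2DS/H) * sqrt((H+P)/P)
Base EOQ = sqrt(2*22714*121/2.1) = 1617.87 units
Correction = sqrt((2.1+41.0)/41.0) = 1.02529
EOQ* = 1617.87 * 1.02529 = 1658.8 units

1658.8 units


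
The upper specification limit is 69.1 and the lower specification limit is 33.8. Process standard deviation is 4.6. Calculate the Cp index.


Cp = (69.1 - 33.8) / (6 * 4.6)

1.28


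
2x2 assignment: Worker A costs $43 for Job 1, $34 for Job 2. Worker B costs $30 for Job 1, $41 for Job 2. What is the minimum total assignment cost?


Option 1: A->1 + B->2 = $43 + $41 = $84
Option 2: A->2 + B->1 = $34 + $30 = $64
Min cost = min($84, $64) = $64

$64


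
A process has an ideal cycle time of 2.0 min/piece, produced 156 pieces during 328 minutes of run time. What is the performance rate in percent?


Formula: Performance = (Ideal CT * Total Count) / Run Time * 100
Ideal output time = 2.0 * 156 = 312.0 min
Performance = 312.0 / 328 * 100 = 95.1%

95.1%


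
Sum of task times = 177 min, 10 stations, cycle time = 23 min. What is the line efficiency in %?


Formula: Efficiency = Sum of Task Times / (N_stations * CT) * 100
Total station capacity = 10 stations * 23 min = 230 min
Efficiency = 177 / 230 * 100 = 77.0%

77.0%


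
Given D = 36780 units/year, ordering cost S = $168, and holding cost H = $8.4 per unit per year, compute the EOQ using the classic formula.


Formula: EOQ = sqrt(2 * D * S / H)
Numerator: 2 * 36780 * 168 = 12358080
2DS/H = 12358080 / 8.4 = 1471200.0
EOQ = sqrt(1471200.0) = 1212.9 units

1212.9 units


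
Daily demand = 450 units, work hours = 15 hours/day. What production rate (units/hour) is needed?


Formula: Production Rate = Daily Demand / Available Hours
Rate = 450 units/day / 15 hours/day
Rate = 30.0 units/hour

30.0 units/hour


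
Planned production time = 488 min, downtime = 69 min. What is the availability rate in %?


Formula: Availability = (Planned Time - Downtime) / Planned Time * 100
Uptime = 488 - 69 = 419 min
Availability = 419 / 488 * 100 = 85.9%

85.9%


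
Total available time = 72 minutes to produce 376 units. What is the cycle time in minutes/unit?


Formula: CT = Available Time / Number of Units
CT = 72 min / 376 units
CT = 0.19 min/unit

0.19 min/unit


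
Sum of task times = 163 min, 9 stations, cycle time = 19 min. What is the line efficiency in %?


Formula: Efficiency = Sum of Task Times / (N_stations * CT) * 100
Total station capacity = 9 stations * 19 min = 171 min
Efficiency = 163 / 171 * 100 = 95.3%

95.3%


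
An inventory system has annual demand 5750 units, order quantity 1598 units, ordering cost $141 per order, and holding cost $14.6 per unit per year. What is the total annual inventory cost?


TC = 5750/1598 * 141 + 1598/2 * 14.6

$12172.75


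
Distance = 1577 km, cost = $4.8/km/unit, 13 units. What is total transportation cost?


TC = dist * cost * units = 1577 * 4.8 * 13 = $98404.80

$98404.80


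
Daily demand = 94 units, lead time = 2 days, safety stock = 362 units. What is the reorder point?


Formula: ROP = (Daily Demand * Lead Time) + Safety Stock
Demand during lead time = 94 * 2 = 188 units
ROP = 188 + 362 = 550 units

550 units


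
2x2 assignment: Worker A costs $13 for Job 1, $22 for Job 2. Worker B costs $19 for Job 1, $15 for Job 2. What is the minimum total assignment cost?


Option 1: A->1 + B->2 = $13 + $15 = $28
Option 2: A->2 + B->1 = $22 + $19 = $41
Min cost = min($28, $41) = $28

$28


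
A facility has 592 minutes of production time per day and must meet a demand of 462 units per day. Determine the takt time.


Formula: Takt Time = Available Production Time / Customer Demand
Takt = 592 min/day / 462 units/day
Takt = 1.28 min/unit

1.28 min/unit


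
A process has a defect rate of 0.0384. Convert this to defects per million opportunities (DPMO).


DPMO = defect_rate * 1000000 = 0.0384 * 1000000

38400


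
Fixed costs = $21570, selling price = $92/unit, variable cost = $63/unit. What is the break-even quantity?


Formula: BEQ = Fixed Costs / (Price - Variable Cost)
Contribution margin = $92 - $63 = $29/unit
BEQ = ceil($21570 / $29/unit) = ceil(743.79) = 744 units

744 units


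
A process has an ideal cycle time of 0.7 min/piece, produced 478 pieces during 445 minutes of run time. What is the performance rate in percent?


Formula: Performance = (Ideal CT * Total Count) / Run Time * 100
Ideal output time = 0.7 * 478 = 334.6 min
Performance = 334.6 / 445 * 100 = 75.2%

75.2%


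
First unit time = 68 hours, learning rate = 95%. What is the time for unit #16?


Formula: T_n = T_1 * (learning_rate)^(log2(n)) where learning_rate = rate/100
Doublings = log2(16) = 4
T_n = 68 * 0.95^4
T_n = 68 * 0.8145 = 55.4 hours

55.4 hours


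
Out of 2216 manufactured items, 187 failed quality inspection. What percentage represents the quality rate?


Formula: Quality Rate = Good Pieces / Total Pieces * 100
Good pieces = 2216 - 187 = 2029
QR = 2029 / 2216 * 100 = 91.6%

91.6%


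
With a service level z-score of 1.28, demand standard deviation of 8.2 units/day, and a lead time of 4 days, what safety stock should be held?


Formula: SS = z * sigma_d * sqrt(LT)
sqrt(LT) = sqrt(4) = 2.0
SS = 1.28 * 8.2 * 2.0
SS = 21.0 units

21.0 units


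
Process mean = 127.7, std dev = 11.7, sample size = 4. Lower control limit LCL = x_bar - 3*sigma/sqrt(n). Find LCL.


LCL = 127.7 - 3 * 11.7 / sqrt(4)

110.15


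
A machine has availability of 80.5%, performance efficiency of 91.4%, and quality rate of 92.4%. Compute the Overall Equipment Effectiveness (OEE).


Formula: OEE = Availability * Performance * Quality / 10000
A * P = 80.5% * 91.4% / 100 = 73.58%
OEE = 73.58% * 92.4% / 100 = 68.0%

68.0%


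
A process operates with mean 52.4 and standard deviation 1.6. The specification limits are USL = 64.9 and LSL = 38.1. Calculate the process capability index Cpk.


Cpu = (64.9 - 52.4) / (3 * 1.6) = 2.6
Cpl = (52.4 - 38.1) / (3 * 1.6) = 2.98
Cpk = min(2.6, 2.98) = 2.6

2.6


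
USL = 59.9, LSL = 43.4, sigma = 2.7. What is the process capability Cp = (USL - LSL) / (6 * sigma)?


Cp = (59.9 - 43.4) / (6 * 2.7)

1.02


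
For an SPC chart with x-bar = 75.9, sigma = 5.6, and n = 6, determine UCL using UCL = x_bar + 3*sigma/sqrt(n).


UCL = 75.9 + 3 * 5.6 / sqrt(6)

82.76


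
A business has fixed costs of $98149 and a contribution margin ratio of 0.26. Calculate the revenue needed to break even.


Formula: BER = Fixed Costs / Contribution Margin Ratio
BER = $98149 / 0.26
BER = $377496.15 (to the nearest cent)

$377496.15


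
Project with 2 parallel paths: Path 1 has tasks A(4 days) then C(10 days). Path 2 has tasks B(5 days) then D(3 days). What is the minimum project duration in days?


Path 1 = 4 + 10 = 14 days
Path 2 = 5 + 3 = 8 days
Duration = max(14, 8) = 14 days

14 days


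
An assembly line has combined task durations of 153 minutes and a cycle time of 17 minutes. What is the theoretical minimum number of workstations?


Formula: N_min = ceil(Sum of Task Times / Cycle Time)
N_min = ceil(153 min / 17 min) = ceil(9.0)
N_min = 9 stations

9


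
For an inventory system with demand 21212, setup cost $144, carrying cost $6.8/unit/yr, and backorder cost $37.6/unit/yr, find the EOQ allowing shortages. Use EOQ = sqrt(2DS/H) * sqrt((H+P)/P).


Formula: EOQ* = sqrt(2DS/H) * sqrt((H+P)/P)
Base EOQ = sqrt(2*21212*144/6.8) = 947.83 units
Correction = sqrt((6.8+37.6)/37.6) = 1.08667
EOQ* = 947.83 * 1.08667 = 1030.0 units

1030.0 units


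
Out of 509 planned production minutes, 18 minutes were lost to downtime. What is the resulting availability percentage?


Formula: Availability = (Planned Time - Downtime) / Planned Time * 100
Uptime = 509 - 18 = 491 min
Availability = 491 / 509 * 100 = 96.5%

96.5%


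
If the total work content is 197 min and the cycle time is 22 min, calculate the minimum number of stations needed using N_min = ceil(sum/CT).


Formula: N_min = ceil(Sum of Task Times / Cycle Time)
N_min = ceil(197 min / 22 min) = ceil(8.9545)
N_min = 9 stations

9


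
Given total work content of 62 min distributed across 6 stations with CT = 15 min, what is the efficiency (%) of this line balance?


Formula: Efficiency = Sum of Task Times / (N_stations * CT) * 100
Total station capacity = 6 stations * 15 min = 90 min
Efficiency = 62 / 90 * 100 = 68.9%

68.9%


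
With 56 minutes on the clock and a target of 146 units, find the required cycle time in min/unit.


Formula: CT = Available Time / Number of Units
CT = 56 min / 146 units
CT = 0.38 min/unit

0.38 min/unit


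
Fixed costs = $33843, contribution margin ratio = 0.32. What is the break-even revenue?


Formula: BER = Fixed Costs / Contribution Margin Ratio
BER = $33843 / 0.32
BER = $105759.38 (to the nearest cent)

$105759.38


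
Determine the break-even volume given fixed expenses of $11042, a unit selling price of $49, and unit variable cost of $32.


Formula: BEQ = Fixed Costs / (Price - Variable Cost)
Contribution margin = $49 - $32 = $17/unit
BEQ = ceil($11042 / $17/unit) = ceil(649.53) = 650 units

650 units


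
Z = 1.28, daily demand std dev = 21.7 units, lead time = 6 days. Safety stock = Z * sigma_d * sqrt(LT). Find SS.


Formula: SS = z * sigma_d * sqrt(LT)
sqrt(LT) = sqrt(6) = 2.4495
SS = 1.28 * 21.7 * 2.4495
SS = 68.0 units

68.0 units


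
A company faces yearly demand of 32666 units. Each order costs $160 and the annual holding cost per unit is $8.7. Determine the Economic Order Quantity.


Formula: EOQ = sqrt(2 * D * S / H)
Numerator: 2 * 32666 * 160 = 10453120
2DS/H = 10453120 / 8.7 = 1201508.0
EOQ = sqrt(1201508.0) = 1096.1 units

1096.1 units


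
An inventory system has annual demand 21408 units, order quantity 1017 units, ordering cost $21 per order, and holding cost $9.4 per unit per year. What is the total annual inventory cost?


TC = 21408/1017 * 21 + 1017/2 * 9.4

$5221.95


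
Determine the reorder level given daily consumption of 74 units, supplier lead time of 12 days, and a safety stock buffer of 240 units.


Formula: ROP = (Daily Demand * Lead Time) + Safety Stock
Demand during lead time = 74 * 12 = 888 units
ROP = 888 + 240 = 1128 units

1128 units


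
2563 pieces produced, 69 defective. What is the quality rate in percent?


Formula: Quality Rate = Good Pieces / Total Pieces * 100
Good pieces = 2563 - 69 = 2494
QR = 2494 / 2563 * 100 = 97.3%

97.3%


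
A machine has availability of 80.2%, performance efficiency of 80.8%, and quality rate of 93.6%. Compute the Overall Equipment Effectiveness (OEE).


Formula: OEE = Availability * Performance * Quality / 10000
A * P = 80.2% * 80.8% / 100 = 64.8%
OEE = 64.8% * 93.6% / 100 = 60.7%

60.7%


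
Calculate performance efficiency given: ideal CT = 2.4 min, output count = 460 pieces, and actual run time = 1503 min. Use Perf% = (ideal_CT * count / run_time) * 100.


Formula: Performance = (Ideal CT * Total Count) / Run Time * 100
Ideal output time = 2.4 * 460 = 1104.0 min
Performance = 1104.0 / 1503 * 100 = 73.5%

73.5%


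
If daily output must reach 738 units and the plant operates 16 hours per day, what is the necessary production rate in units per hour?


Formula: Production Rate = Daily Demand / Available Hours
Rate = 738 units/day / 16 hours/day
Rate = 46.1 units/hour

46.1 units/hour


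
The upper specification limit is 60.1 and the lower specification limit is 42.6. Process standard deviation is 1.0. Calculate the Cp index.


Cp = (60.1 - 42.6) / (6 * 1.0)

2.92


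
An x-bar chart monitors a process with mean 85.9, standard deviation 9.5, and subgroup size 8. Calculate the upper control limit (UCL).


UCL = 85.9 + 3 * 9.5 / sqrt(8)

95.98


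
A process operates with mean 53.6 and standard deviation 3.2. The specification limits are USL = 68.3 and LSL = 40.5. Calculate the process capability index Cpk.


Cpu = (68.3 - 53.6) / (3 * 3.2) = 1.53
Cpl = (53.6 - 40.5) / (3 * 3.2) = 1.36
Cpk = min(1.53, 1.36) = 1.36

1.36


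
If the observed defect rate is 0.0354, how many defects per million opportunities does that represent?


DPMO = defect_rate * 1000000 = 0.0354 * 1000000

35400


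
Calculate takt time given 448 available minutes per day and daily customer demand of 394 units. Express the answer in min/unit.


Formula: Takt Time = Available Production Time / Customer Demand
Takt = 448 min/day / 394 units/day
Takt = 1.14 min/unit

1.14 min/unit


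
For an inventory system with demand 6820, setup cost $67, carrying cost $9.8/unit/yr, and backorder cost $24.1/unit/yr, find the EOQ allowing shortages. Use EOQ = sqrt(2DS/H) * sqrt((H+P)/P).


Formula: EOQ* = sqrt(2DS/H) * sqrt((H+P)/P)
Base EOQ = sqrt(2*6820*67/9.8) = 305.37 units
Correction = sqrt((9.8+24.1)/24.1) = 1.18602
EOQ* = 305.37 * 1.18602 = 362.2 units

362.2 units


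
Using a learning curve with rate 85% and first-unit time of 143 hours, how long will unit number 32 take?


Formula: T_n = T_1 * (learning_rate)^(log2(n)) where learning_rate = rate/100
Doublings = log2(32) = 5
T_n = 143 * 0.85^5
T_n = 143 * 0.4437 = 63.4 hours

63.4 hours


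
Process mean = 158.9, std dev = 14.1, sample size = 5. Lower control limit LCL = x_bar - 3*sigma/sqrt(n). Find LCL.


LCL = 158.9 - 3 * 14.1 / sqrt(5)

139.98


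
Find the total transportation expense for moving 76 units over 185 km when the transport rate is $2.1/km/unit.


TC = dist * cost * units = 185 * 2.1 * 76 = $29526.00

$29526.00


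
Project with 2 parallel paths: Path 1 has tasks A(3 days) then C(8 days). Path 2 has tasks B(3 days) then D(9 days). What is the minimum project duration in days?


Path 1 = 3 + 8 = 11 days
Path 2 = 3 + 9 = 12 days
Duration = max(11, 12) = 12 days

12 days


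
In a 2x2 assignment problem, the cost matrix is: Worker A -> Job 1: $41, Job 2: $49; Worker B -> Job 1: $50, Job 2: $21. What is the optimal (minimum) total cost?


Option 1: A->1 + B->2 = $41 + $21 = $62
Option 2: A->2 + B->1 = $49 + $50 = $99
Min cost = min($62, $99) = $62

$62


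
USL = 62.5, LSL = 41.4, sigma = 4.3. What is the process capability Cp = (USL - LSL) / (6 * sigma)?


Cp = (62.5 - 41.4) / (6 * 4.3)

0.82


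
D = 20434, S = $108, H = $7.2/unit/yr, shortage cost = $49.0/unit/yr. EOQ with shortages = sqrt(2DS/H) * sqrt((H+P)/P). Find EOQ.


Formula: EOQ* = sqrt(2DS/H) * sqrt((H+P)/P)
Base EOQ = sqrt(2*20434*108/7.2) = 782.96 units
Correction = sqrt((7.2+49.0)/49.0) = 1.07095
EOQ* = 782.96 * 1.07095 = 838.5 units

838.5 units


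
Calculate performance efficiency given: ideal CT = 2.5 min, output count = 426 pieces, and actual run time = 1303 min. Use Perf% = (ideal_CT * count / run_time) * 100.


Formula: Performance = (Ideal CT * Total Count) / Run Time * 100
Ideal output time = 2.5 * 426 = 1065.0 min
Performance = 1065.0 / 1303 * 100 = 81.7%

81.7%


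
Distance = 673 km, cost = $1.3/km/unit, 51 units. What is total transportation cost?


TC = dist * cost * units = 673 * 1.3 * 51 = $44619.90

$44619.90


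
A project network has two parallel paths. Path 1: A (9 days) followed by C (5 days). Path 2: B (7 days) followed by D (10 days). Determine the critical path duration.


Path 1 = 9 + 5 = 14 days
Path 2 = 7 + 10 = 17 days
Duration = max(14, 17) = 17 days

17 days


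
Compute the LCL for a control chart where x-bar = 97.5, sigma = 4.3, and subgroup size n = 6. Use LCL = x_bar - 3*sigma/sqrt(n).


LCL = 97.5 - 3 * 4.3 / sqrt(6)

92.23


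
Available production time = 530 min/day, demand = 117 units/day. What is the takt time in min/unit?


Formula: Takt Time = Available Production Time / Customer Demand
Takt = 530 min/day / 117 units/day
Takt = 4.53 min/unit

4.53 min/unit


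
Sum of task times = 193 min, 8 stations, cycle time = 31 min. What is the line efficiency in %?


Formula: Efficiency = Sum of Task Times / (N_stations * CT) * 100
Total station capacity = 8 stations * 31 min = 248 min
Efficiency = 193 / 248 * 100 = 77.8%

77.8%


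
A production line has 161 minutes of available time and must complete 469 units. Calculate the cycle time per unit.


Formula: CT = Available Time / Number of Units
CT = 161 min / 469 units
CT = 0.34 min/unit

0.34 min/unit


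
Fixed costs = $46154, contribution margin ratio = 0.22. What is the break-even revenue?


Formula: BER = Fixed Costs / Contribution Margin Ratio
BER = $46154 / 0.22
BER = $209790.91 (to the nearest cent)

$209790.91


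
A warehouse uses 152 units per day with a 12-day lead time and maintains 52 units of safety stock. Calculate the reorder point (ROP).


Formula: ROP = (Daily Demand * Lead Time) + Safety Stock
Demand during lead time = 152 * 12 = 1824 units
ROP = 1824 + 52 = 1876 units

1876 units


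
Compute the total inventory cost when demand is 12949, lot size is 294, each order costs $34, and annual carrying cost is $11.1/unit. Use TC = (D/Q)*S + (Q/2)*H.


TC = 12949/294 * 34 + 294/2 * 11.1

$3129.20


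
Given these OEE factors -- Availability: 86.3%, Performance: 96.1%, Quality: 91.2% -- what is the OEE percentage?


Formula: OEE = Availability * Performance * Quality / 10000
A * P = 86.3% * 96.1% / 100 = 82.93%
OEE = 82.93% * 91.2% / 100 = 75.6%

75.6%


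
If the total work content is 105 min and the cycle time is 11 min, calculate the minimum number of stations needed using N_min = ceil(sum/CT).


Formula: N_min = ceil(Sum of Task Times / Cycle Time)
N_min = ceil(105 min / 11 min) = ceil(9.5455)
N_min = 10 stations

10


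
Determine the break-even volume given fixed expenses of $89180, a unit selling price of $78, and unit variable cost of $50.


Formula: BEQ = Fixed Costs / (Price - Variable Cost)
Contribution margin = $78 - $50 = $28/unit
BEQ = ceil($89180 / $28/unit) = ceil(3185.0) = 3185 units

3185 units


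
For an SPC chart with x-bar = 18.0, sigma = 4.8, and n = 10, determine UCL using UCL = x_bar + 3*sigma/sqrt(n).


UCL = 18.0 + 3 * 4.8 / sqrt(10)

22.55


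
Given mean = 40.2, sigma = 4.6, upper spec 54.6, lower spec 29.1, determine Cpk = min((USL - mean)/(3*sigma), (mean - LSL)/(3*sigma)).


Cpu = (54.6 - 40.2) / (3 * 4.6) = 1.04
Cpl = (40.2 - 29.1) / (3 * 4.6) = 0.8
Cpk = min(1.04, 0.8) = 0.8

0.8


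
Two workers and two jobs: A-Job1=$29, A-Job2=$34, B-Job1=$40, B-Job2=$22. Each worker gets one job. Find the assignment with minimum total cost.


Option 1: A->1 + B->2 = $29 + $22 = $51
Option 2: A->2 + B->1 = $34 + $40 = $74
Min cost = min($51, $74) = $51

$51


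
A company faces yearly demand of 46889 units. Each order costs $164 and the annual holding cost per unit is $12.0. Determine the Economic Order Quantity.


Formula: EOQ = sqrt(2 * D * S / H)
Numerator: 2 * 46889 * 164 = 15379592
2DS/H = 15379592 / 12.0 = 1281632.7
EOQ = sqrt(1281632.7) = 1132.1 units

1132.1 units


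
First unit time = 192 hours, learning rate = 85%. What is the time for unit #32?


Formula: T_n = T_1 * (learning_rate)^(log2(n)) where learning_rate = rate/100
Doublings = log2(32) = 5
T_n = 192 * 0.85^5
T_n = 192 * 0.4437 = 85.2 hours

85.2 hours


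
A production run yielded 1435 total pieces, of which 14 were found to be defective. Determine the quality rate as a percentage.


Formula: Quality Rate = Good Pieces / Total Pieces * 100
Good pieces = 1435 - 14 = 1421
QR = 1421 / 1435 * 100 = 99.0%

99.0%


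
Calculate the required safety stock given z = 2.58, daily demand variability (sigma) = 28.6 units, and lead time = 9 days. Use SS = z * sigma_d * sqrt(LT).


Formula: SS = z * sigma_d * sqrt(LT)
sqrt(LT) = sqrt(9) = 3.0
SS = 2.58 * 28.6 * 3.0
SS = 221.4 units

221.4 units


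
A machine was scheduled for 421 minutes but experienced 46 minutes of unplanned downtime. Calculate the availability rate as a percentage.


Formula: Availability = (Planned Time - Downtime) / Planned Time * 100
Uptime = 421 - 46 = 375 min
Availability = 375 / 421 * 100 = 89.1%

89.1%


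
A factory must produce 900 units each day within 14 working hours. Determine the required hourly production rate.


Formula: Production Rate = Daily Demand / Available Hours
Rate = 900 units/day / 14 hours/day
Rate = 64.3 units/hour

64.3 units/hour


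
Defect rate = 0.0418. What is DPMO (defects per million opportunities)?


DPMO = defect_rate * 1000000 = 0.0418 * 1000000

41800


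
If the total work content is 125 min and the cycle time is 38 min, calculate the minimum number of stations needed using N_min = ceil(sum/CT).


Formula: N_min = ceil(Sum of Task Times / Cycle Time)
N_min = ceil(125 min / 38 min) = ceil(3.2895)
N_min = 4 stations

4


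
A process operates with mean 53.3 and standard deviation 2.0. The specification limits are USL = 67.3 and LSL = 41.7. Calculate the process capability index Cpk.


Cpu = (67.3 - 53.3) / (3 * 2.0) = 2.33
Cpl = (53.3 - 41.7) / (3 * 2.0) = 1.93
Cpk = min(2.33, 1.93) = 1.93

1.93


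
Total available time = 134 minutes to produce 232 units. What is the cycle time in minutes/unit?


Formula: CT = Available Time / Number of Units
CT = 134 min / 232 units
CT = 0.58 min/unit

0.58 min/unit


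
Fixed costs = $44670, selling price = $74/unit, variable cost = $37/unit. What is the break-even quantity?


Formula: BEQ = Fixed Costs / (Price - Variable Cost)
Contribution margin = $74 - $37 = $37/unit
BEQ = ceil($44670 / $37/unit) = ceil(1207.3) = 1208 units

1208 units


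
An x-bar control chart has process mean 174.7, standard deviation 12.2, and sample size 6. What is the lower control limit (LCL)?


LCL = 174.7 - 3 * 12.2 / sqrt(6)

159.76


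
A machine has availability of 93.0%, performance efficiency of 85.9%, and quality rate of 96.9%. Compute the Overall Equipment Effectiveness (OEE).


Formula: OEE = Availability * Performance * Quality / 10000
A * P = 93.0% * 85.9% / 100 = 79.89%
OEE = 79.89% * 96.9% / 100 = 77.4%

77.4%


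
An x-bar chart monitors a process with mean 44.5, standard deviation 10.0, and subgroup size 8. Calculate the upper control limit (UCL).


UCL = 44.5 + 3 * 10.0 / sqrt(8)

55.11


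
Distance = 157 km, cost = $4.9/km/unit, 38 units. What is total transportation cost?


TC = dist * cost * units = 157 * 4.9 * 38 = $29233.40

$29233.40


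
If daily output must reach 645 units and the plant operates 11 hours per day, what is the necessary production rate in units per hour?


Formula: Production Rate = Daily Demand / Available Hours
Rate = 645 units/day / 11 hours/day
Rate = 58.6 units/hour

58.6 units/hour


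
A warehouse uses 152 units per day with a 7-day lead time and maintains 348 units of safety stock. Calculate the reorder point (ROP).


Formula: ROP = (Daily Demand * Lead Time) + Safety Stock
Demand during lead time = 152 * 7 = 1064 units
ROP = 1064 + 348 = 1412 units

1412 units


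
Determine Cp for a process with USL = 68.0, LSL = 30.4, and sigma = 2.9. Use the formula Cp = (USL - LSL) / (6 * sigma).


Cp = (68.0 - 30.4) / (6 * 2.9)

2.16


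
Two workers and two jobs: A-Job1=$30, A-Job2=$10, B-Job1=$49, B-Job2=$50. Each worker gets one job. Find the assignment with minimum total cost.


Option 1: A->1 + B->2 = $30 + $50 = $80
Option 2: A->2 + B->1 = $10 + $49 = $59
Min cost = min($80, $59) = $59

$59


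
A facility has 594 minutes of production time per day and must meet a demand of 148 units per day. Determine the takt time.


Formula: Takt Time = Available Production Time / Customer Demand
Takt = 594 min/day / 148 units/day
Takt = 4.01 min/unit

4.01 min/unit


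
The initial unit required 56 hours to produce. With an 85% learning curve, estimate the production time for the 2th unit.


Formula: T_n = T_1 * (learning_rate)^(log2(n)) where learning_rate = rate/100
Doublings = log2(2) = 1
T_n = 56 * 0.85^1
T_n = 56 * 0.85 = 47.6 hours

47.6 hours


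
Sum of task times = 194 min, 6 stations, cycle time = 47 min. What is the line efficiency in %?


Formula: Efficiency = Sum of Task Times / (N_stations * CT) * 100
Total station capacity = 6 stations * 47 min = 282 min
Efficiency = 194 / 282 * 100 = 68.8%

68.8%


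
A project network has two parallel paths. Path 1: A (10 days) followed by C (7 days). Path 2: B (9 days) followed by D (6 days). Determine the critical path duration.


Path 1 = 10 + 7 = 17 days
Path 2 = 9 + 6 = 15 days
Duration = max(17, 15) = 17 days

17 days


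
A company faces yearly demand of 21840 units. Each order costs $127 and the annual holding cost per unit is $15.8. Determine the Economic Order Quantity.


Formula: EOQ = sqrt(2 * D * S / H)
Numerator: 2 * 21840 * 127 = 5547360
2DS/H = 5547360 / 15.8 = 351098.7
EOQ = sqrt(351098.7) = 592.5 units

592.5 units


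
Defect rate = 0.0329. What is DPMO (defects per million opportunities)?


DPMO = defect_rate * 1000000 = 0.0329 * 1000000

32900


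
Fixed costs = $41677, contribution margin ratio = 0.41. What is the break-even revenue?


Formula: BER = Fixed Costs / Contribution Margin Ratio
BER = $41677 / 0.41
BER = $101651.22 (to the nearest cent)

$101651.22


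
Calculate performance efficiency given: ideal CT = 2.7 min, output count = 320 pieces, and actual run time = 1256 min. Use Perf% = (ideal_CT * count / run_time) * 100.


Formula: Performance = (Ideal CT * Total Count) / Run Time * 100
Ideal output time = 2.7 * 320 = 864.0 min
Performance = 864.0 / 1256 * 100 = 68.8%

68.8%


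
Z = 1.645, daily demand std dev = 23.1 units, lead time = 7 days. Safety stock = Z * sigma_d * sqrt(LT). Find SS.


Formula: SS = z * sigma_d * sqrt(LT)
sqrt(LT) = sqrt(7) = 2.6458
SS = 1.645 * 23.1 * 2.6458
SS = 100.5 units

100.5 units


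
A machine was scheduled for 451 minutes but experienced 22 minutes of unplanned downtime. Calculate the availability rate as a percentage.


Formula: Availability = (Planned Time - Downtime) / Planned Time * 100
Uptime = 451 - 22 = 429 min
Availability = 429 / 451 * 100 = 95.1%

95.1%


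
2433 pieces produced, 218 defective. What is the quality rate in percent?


Formula: Quality Rate = Good Pieces / Total Pieces * 100
Good pieces = 2433 - 218 = 2215
QR = 2215 / 2433 * 100 = 91.0%

91.0%


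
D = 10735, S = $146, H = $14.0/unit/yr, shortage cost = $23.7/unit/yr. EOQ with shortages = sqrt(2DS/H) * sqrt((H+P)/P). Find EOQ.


Formula: EOQ* = sqrt(2DS/H) * sqrt((H+P)/P)
Base EOQ = sqrt(2*10735*146/14.0) = 473.18 units
Correction = sqrt((14.0+23.7)/23.7) = 1.26124
EOQ* = 473.18 * 1.26124 = 596.8 units

596.8 units


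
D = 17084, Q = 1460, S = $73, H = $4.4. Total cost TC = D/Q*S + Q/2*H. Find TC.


TC = 17084/1460 * 73 + 1460/2 * 4.4

$4066.20


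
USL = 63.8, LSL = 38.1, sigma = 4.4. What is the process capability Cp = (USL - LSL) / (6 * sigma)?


Cp = (63.8 - 38.1) / (6 * 4.4)

0.97


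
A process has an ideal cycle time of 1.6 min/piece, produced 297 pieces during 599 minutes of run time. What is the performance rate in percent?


Formula: Performance = (Ideal CT * Total Count) / Run Time * 100
Ideal output time = 1.6 * 297 = 475.2 min
Performance = 475.2 / 599 * 100 = 79.3%

79.3%


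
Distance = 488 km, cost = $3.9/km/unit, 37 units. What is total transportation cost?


TC = dist * cost * units = 488 * 3.9 * 37 = $70418.40

$70418.40


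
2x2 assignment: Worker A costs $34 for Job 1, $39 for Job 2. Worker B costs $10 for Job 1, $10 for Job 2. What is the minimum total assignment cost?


Option 1: A->1 + B->2 = $34 + $10 = $44
Option 2: A->2 + B->1 = $39 + $10 = $49
Min cost = min($44, $49) = $44

$44


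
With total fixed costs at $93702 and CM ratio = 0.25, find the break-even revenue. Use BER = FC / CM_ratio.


Formula: BER = Fixed Costs / Contribution Margin Ratio
BER = $93702 / 0.25
BER = $374808.00 (to the nearest cent)

$374808.00


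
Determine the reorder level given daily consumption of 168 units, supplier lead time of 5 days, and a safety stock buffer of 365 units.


Formula: ROP = (Daily Demand * Lead Time) + Safety Stock
Demand during lead time = 168 * 5 = 840 units
ROP = 840 + 365 = 1205 units

1205 units


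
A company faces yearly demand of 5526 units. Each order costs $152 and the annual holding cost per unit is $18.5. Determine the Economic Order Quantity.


Formula: EOQ = sqrt(2 * D * S / H)
Numerator: 2 * 5526 * 152 = 1679904
2DS/H = 1679904 / 18.5 = 90805.6
EOQ = sqrt(90805.6) = 301.3 units

301.3 units


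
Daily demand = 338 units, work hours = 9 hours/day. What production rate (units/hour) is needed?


Formula: Production Rate = Daily Demand / Available Hours
Rate = 338 units/day / 9 hours/day
Rate = 37.6 units/hour

37.6 units/hour


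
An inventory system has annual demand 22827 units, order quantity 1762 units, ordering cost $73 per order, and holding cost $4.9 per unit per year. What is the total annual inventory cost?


TC = 22827/1762 * 73 + 1762/2 * 4.9

$5262.63


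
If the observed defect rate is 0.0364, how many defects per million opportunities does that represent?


DPMO = defect_rate * 1000000 = 0.0364 * 1000000

36400


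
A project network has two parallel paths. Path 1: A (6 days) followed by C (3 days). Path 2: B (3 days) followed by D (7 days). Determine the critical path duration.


Path 1 = 6 + 3 = 9 days
Path 2 = 3 + 7 = 10 days
Duration = max(9, 10) = 10 days

10 days


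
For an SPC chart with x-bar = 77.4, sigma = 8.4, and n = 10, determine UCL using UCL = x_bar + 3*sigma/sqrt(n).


UCL = 77.4 + 3 * 8.4 / sqrt(10)

85.37


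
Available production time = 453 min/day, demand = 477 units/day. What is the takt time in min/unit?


Formula: Takt Time = Available Production Time / Customer Demand
Takt = 453 min/day / 477 units/day
Takt = 0.95 min/unit

0.95 min/unit


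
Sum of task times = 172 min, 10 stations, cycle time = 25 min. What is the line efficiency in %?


Formula: Efficiency = Sum of Task Times / (N_stations * CT) * 100
Total station capacity = 10 stations * 25 min = 250 min
Efficiency = 172 / 250 * 100 = 68.8%

68.8%


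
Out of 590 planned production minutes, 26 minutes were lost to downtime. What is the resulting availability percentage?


Formula: Availability = (Planned Time - Downtime) / Planned Time * 100
Uptime = 590 - 26 = 564 min
Availability = 564 / 590 * 100 = 95.6%

95.6%
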